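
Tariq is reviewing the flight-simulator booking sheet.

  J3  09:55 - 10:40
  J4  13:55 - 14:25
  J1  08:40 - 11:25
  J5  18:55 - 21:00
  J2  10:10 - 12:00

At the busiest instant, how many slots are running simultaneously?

3

Sweep the timeline, counting +1 at each start and −1 at each end (ends before starts at a tie):
08:40 start J1 → 1
09:55 start J3 → 2
10:10 start J2 → 3
10:40 end J3 → 2
11:25 end J1 → 1
12:00 end J2 → 0
13:55 start J4 → 1
14:25 end J4 → 0
18:55 start J5 → 1
21:00 end J5 → 0
Peak is 3, at 10:10 (J1, J2, J3).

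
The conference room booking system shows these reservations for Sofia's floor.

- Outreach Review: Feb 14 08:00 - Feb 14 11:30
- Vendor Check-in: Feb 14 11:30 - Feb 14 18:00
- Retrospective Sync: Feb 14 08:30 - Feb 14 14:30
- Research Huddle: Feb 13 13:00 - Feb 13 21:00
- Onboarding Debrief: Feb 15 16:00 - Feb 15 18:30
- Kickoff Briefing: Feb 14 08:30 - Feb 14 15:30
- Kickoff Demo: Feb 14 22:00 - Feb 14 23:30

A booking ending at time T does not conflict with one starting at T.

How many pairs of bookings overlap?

5

Sorted by start: Research Huddle, Outreach Review, Kickoff Briefing, Retrospective Sync, Vendor Check-in, Kickoff Demo, Onboarding Debrief.
Outreach Review starts after Research Huddle ends — done with Research Huddle.
Kickoff Briefing starts before Outreach Review ends → Outreach Review and Kickoff Briefing overlap.
Retrospective Sync starts before Outreach Review ends → Outreach Review and Retrospective Sync overlap.
Vendor Check-in starts exactly when Outreach Review ends (back-to-back, no overlap) — done with Outreach Review.
Retrospective Sync starts before Kickoff Briefing ends → Kickoff Briefing and Retrospective Sync overlap.
Vendor Check-in starts before Kickoff Briefing ends → Kickoff Briefing and Vendor Check-in overlap.
Kickoff Demo starts after Kickoff Briefing ends — done with Kickoff Briefing.
Vendor Check-in starts before Retrospective Sync ends → Retrospective Sync and Vendor Check-in overlap.
Kickoff Demo starts after Retrospective Sync ends — done with Retrospective Sync.
Kickoff Demo starts after Vendor Check-in ends — done with Vendor Check-in.
Onboarding Debrief starts after Kickoff Demo ends.
Overlapping pairs: Kickoff Briefing & Outreach Review, Kickoff Briefing & Retrospective Sync, Kickoff Briefing & Vendor Check-in, Outreach Review & Retrospective Sync, Retrospective Sync & Vendor Check-in — 5 in total.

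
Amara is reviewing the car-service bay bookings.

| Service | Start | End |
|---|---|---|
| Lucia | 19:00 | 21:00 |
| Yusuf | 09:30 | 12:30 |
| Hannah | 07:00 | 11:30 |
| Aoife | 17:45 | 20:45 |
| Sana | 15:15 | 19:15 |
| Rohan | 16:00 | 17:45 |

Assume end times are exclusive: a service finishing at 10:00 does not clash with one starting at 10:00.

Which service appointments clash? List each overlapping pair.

Check each pair: they overlap iff neither finishes before the other starts.
Sorted by start: Hannah, Yusuf, Sana, Rohan, Aoife, Lucia.
Yusuf starts before Hannah ends → Hannah and Yusuf overlap.
Sana starts after Hannah ends, so nothing later overlaps Hannah either.
Sana starts after Yusuf ends, so nothing later overlaps Yusuf either.
Rohan starts before Sana ends → Sana and Rohan overlap.
Aoife starts before Sana ends → Sana and Aoife overlap.
Lucia starts before Sana ends → Sana and Lucia overlap.
Aoife starts exactly when Rohan ends (back-to-back, no overlap), so nothing later overlaps Rohan either.
Lucia starts before Aoife ends → Aoife and Lucia overlap.

Aoife & Lucia, Aoife & Sana, Hannah & Yusuf, Lucia & Sana, Rohan & Sana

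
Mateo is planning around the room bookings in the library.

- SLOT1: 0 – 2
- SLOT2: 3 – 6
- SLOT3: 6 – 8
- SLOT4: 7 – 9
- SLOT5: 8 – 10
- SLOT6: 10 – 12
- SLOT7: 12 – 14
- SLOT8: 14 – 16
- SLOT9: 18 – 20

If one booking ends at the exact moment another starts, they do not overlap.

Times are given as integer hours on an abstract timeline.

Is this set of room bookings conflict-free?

Sorted by start: SLOT1, SLOT2, SLOT3, SLOT4, SLOT5, SLOT6, SLOT7, SLOT8, SLOT9.
SLOT2 starts after SLOT1 ends, so nothing later overlaps SLOT1 either.
SLOT3 starts exactly when SLOT2 ends (back-to-back, no overlap), so nothing later overlaps SLOT2 either.
SLOT4 starts before SLOT3 ends → SLOT3 and SLOT4 overlap.
That's a conflict, so the schedule is not conflict-free.

No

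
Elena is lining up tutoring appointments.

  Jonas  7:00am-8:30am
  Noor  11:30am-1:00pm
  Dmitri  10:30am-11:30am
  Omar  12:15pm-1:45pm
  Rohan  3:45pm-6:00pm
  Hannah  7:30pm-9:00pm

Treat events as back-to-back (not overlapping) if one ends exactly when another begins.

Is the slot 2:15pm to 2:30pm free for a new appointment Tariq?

Yes — the slot is free

Jonas: ends 8:30am at or before Tariq starts 2:15pm → clear.
Dmitri: ends 11:30am at or before Tariq starts 2:15pm → clear.
Noor: ends 1:00pm at or before Tariq starts 2:15pm → clear.
Omar: ends 1:45pm at or before Tariq starts 2:15pm → clear.
Rohan: starts 3:45pm at or after Tariq ends 2:30pm → clear.
Hannah: starts 7:30pm at or after Tariq ends 2:30pm → clear.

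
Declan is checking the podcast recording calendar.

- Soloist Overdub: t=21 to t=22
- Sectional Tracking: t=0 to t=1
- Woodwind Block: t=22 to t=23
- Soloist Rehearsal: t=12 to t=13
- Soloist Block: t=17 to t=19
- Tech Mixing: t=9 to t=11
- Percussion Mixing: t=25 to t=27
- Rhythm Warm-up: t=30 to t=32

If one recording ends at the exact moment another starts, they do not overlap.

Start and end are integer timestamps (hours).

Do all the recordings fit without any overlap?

Two intervals overlap when each starts before the other ends.
Sorted by start: Sectional Tracking, Tech Mixing, Soloist Rehearsal, Soloist Block, Soloist Overdub, Woodwind Block, Percussion Mixing, Rhythm Warm-up.
Tech Mixing starts after Sectional Tracking ends; Sectional Tracking is clear from here.
Soloist Rehearsal starts after Tech Mixing ends; Tech Mixing is clear from here.
Soloist Block starts after Soloist Rehearsal ends; Soloist Rehearsal is clear from here.
Soloist Overdub starts after Soloist Block ends; Soloist Block is clear from here.
Woodwind Block starts exactly when Soloist Overdub ends (back-to-back, no overlap); Soloist Overdub is clear from here.
Percussion Mixing starts after Woodwind Block ends; Woodwind Block is clear from here.
Rhythm Warm-up starts after Percussion Mixing ends.
Every pair is clear; the schedule has no overlaps.

Yes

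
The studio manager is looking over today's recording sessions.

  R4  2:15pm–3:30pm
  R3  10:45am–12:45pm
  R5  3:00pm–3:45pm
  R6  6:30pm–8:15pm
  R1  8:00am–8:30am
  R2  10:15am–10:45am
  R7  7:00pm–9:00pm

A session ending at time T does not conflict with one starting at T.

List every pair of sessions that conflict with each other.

Sorted by start: R1, R2, R3, R4, R5, R6, R7.
R2 starts after R1 ends, so nothing later overlaps R1 either.
R3 starts exactly when R2 ends (back-to-back, no overlap), so nothing later overlaps R2 either.
R4 starts after R3 ends, so nothing later overlaps R3 either.
R5 starts before R4 ends → R4 and R5 overlap.
R6 starts after R4 ends, so nothing later overlaps R4 either.
R6 starts after R5 ends, so nothing later overlaps R5 either.
R7 starts before R6 ends → R6 and R7 overlap.

R4 & R5, R6 & R7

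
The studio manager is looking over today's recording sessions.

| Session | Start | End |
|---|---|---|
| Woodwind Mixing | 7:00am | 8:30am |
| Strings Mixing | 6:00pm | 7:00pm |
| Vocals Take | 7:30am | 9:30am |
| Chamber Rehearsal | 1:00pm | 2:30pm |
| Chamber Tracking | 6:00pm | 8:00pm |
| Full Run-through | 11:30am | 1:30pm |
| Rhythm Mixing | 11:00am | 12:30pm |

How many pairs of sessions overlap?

4

Check each pair: they overlap iff neither finishes before the other starts.
Sorted by start: Woodwind Mixing, Vocals Take, Rhythm Mixing, Full Run-through, Chamber Rehearsal, Chamber Tracking, Strings Mixing.
Vocals Take starts before Woodwind Mixing ends → Woodwind Mixing and Vocals Take overlap.
Rhythm Mixing starts after Woodwind Mixing ends; Woodwind Mixing is clear from here.
Rhythm Mixing starts after Vocals Take ends; Vocals Take is clear from here.
Full Run-through starts before Rhythm Mixing ends → Rhythm Mixing and Full Run-through overlap.
Chamber Rehearsal starts after Rhythm Mixing ends; Rhythm Mixing is clear from here.
Chamber Rehearsal starts before Full Run-through ends → Full Run-through and Chamber Rehearsal overlap.
Chamber Tracking starts after Full Run-through ends; Full Run-through is clear from here.
Chamber Tracking starts after Chamber Rehearsal ends; Chamber Rehearsal is clear from here.
Strings Mixing starts before Chamber Tracking ends → Chamber Tracking and Strings Mixing overlap.
Overlapping pairs: Chamber Rehearsal & Full Run-through, Chamber Tracking & Strings Mixing, Full Run-through & Rhythm Mixing, Vocals Take & Woodwind Mixing — 4 in total.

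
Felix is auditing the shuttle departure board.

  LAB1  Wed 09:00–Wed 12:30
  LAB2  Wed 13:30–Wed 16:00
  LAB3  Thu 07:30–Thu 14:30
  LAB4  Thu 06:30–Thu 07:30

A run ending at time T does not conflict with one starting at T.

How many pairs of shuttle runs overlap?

Sorted by start: LAB1, LAB2, LAB4, LAB3.
LAB2 starts after LAB1 ends; LAB1 is clear from here.
LAB4 starts after LAB2 ends; LAB2 is clear from here.
LAB3 starts exactly when LAB4 ends (back-to-back, no overlap).
No pair overlaps.

0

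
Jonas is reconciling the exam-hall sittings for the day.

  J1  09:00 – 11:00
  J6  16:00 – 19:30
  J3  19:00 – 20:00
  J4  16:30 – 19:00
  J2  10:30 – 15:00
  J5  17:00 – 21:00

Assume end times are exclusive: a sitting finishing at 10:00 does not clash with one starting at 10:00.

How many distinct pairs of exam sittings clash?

Check each pair: they overlap iff neither finishes before the other starts.
Sorted by start: J1, J2, J6, J4, J5, J3.
J2 starts before J1 ends → J1 and J2 overlap.
J6 starts after J1 ends; J1 is clear from here.
J6 starts after J2 ends; J2 is clear from here.
J4 starts before J6 ends → J6 and J4 overlap.
J5 starts before J6 ends → J6 and J5 overlap.
J3 starts before J6 ends → J6 and J3 overlap.
J5 starts before J4 ends → J4 and J5 overlap.
J3 starts exactly when J4 ends (back-to-back, no overlap).
J3 starts before J5 ends → J5 and J3 overlap.
Overlapping pairs: J1 & J2, J3 & J5, J3 & J6, J4 & J5, J4 & J6, J5 & J6 — 6 in total.

6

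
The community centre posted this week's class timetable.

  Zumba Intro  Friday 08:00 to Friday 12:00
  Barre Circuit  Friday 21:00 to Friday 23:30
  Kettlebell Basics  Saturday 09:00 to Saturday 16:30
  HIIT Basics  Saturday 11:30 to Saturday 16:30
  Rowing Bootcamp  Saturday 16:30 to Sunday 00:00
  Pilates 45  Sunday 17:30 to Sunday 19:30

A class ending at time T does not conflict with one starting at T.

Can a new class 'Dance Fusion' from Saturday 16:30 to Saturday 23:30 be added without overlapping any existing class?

No — it overlaps Rowing Bootcamp

Zumba Intro: ends Friday 12:00 at or before Dance Fusion starts Saturday 16:30 → clear.
Barre Circuit: ends Friday 23:30 at or before Dance Fusion starts Saturday 16:30 → clear.
Kettlebell Basics: ends Saturday 16:30 at or before Dance Fusion starts Saturday 16:30 → clear.
HIIT Basics: ends Saturday 16:30 at or before Dance Fusion starts Saturday 16:30 → clear.
Rowing Bootcamp: starts Saturday 16:30 before Dance Fusion ends Saturday 23:30, and ends Sunday 00:00 after Dance Fusion starts Saturday 16:30 → overlap.
Pilates 45: starts Sunday 17:30 at or after Dance Fusion ends Saturday 23:30 → clear.
Dance Fusion overlaps Rowing Bootcamp.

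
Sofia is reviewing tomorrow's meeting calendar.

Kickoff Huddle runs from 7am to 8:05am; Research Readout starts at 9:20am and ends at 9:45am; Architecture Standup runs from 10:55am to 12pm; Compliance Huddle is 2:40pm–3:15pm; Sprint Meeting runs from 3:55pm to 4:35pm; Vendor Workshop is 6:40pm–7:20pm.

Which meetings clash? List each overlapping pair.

Sorted by start: Kickoff Huddle, Research Readout, Architecture Standup, Compliance Huddle, Sprint Meeting, Vendor Workshop.
Research Readout starts after Kickoff Huddle ends, so nothing later overlaps Kickoff Huddle either.
Architecture Standup starts after Research Readout ends, so nothing later overlaps Research Readout either.
Compliance Huddle starts after Architecture Standup ends, so nothing later overlaps Architecture Standup either.
Sprint Meeting starts after Compliance Huddle ends, so nothing later overlaps Compliance Huddle either.
Vendor Workshop starts after Sprint Meeting ends.

none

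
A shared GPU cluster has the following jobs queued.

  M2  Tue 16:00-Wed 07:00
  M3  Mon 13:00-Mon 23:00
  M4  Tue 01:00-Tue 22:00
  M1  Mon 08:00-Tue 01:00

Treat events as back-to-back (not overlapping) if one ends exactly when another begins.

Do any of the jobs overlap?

Sorted by start: M1, M3, M4, M2.
M3 starts before M1 ends → M1 and M3 overlap.
That's a conflict, so the schedule is not conflict-free.

Yes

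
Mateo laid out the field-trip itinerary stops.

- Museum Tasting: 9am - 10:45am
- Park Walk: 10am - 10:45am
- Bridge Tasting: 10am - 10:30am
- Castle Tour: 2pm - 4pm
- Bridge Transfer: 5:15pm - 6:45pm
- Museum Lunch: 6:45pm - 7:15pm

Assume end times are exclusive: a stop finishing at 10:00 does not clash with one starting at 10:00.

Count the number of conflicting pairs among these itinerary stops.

3

Sorted by start: Museum Tasting, Park Walk, Bridge Tasting, Castle Tour, Bridge Transfer, Museum Lunch.
Park Walk starts before Museum Tasting ends → Museum Tasting and Park Walk overlap.
Bridge Tasting starts before Museum Tasting ends → Museum Tasting and Bridge Tasting overlap.
Castle Tour starts after Museum Tasting ends — done with Museum Tasting.
Bridge Tasting starts before Park Walk ends → Park Walk and Bridge Tasting overlap.
Castle Tour starts after Park Walk ends — done with Park Walk.
Castle Tour starts after Bridge Tasting ends — done with Bridge Tasting.
Bridge Transfer starts after Castle Tour ends — done with Castle Tour.
Museum Lunch starts exactly when Bridge Transfer ends (back-to-back, no overlap).
Overlapping pairs: Bridge Tasting & Museum Tasting, Bridge Tasting & Park Walk, Museum Tasting & Park Walk — 3 in total.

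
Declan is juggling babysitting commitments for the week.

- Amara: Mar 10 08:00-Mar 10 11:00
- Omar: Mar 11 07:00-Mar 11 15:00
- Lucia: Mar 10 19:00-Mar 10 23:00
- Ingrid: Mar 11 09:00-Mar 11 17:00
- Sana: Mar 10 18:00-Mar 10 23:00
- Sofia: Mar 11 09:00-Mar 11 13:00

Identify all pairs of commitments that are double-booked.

Ingrid & Omar, Ingrid & Sofia, Lucia & Sana, Omar & Sofia

Sorted by start: Amara, Sana, Lucia, Omar, Ingrid, Sofia.
Sana starts after Amara ends; Amara is clear from here.
Lucia starts before Sana ends → Sana and Lucia overlap.
Omar starts after Sana ends; Sana is clear from here.
Omar starts after Lucia ends; Lucia is clear from here.
Ingrid starts before Omar ends → Omar and Ingrid overlap.
Sofia starts before Omar ends → Omar and Sofia overlap.
Sofia starts before Ingrid ends → Ingrid and Sofia overlap.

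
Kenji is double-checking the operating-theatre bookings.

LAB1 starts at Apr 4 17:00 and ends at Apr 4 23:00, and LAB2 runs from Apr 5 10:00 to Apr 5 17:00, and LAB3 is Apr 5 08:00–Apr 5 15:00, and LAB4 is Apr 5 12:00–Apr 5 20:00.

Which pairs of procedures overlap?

Sorted by start: LAB1, LAB3, LAB2, LAB4.
LAB3 starts after LAB1 ends, so LAB1 has no further overlaps.
LAB2 starts before LAB3 ends → LAB3 and LAB2 overlap.
LAB4 starts before LAB3 ends → LAB3 and LAB4 overlap.
LAB4 starts before LAB2 ends → LAB2 and LAB4 overlap.

LAB2 & LAB3, LAB2 & LAB4, LAB3 & LAB4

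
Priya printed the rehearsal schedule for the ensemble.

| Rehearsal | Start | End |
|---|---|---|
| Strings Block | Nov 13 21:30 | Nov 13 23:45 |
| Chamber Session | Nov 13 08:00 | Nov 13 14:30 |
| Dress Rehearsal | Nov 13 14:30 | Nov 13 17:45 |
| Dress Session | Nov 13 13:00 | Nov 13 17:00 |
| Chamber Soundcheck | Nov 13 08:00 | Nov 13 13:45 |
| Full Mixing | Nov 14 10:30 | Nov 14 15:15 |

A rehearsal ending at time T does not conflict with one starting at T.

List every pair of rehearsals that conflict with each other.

Sorted by start: Chamber Session, Chamber Soundcheck, Dress Session, Dress Rehearsal, Strings Block, Full Mixing.
Chamber Soundcheck starts before Chamber Session ends → Chamber Session and Chamber Soundcheck overlap.
Dress Session starts before Chamber Session ends → Chamber Session and Dress Session overlap.
Dress Rehearsal starts exactly when Chamber Session ends (back-to-back, no overlap); Chamber Session is clear from here.
Dress Session starts before Chamber Soundcheck ends → Chamber Soundcheck and Dress Session overlap.
Dress Rehearsal starts after Chamber Soundcheck ends; Chamber Soundcheck is clear from here.
Dress Rehearsal starts before Dress Session ends → Dress Session and Dress Rehearsal overlap.
Strings Block starts after Dress Session ends; Dress Session is clear from here.
Strings Block starts after Dress Rehearsal ends; Dress Rehearsal is clear from here.
Full Mixing starts after Strings Block ends.

Chamber Session & Chamber Soundcheck, Chamber Session & Dress Session, Chamber Soundcheck & Dress Session, Dress Rehearsal & Dress Session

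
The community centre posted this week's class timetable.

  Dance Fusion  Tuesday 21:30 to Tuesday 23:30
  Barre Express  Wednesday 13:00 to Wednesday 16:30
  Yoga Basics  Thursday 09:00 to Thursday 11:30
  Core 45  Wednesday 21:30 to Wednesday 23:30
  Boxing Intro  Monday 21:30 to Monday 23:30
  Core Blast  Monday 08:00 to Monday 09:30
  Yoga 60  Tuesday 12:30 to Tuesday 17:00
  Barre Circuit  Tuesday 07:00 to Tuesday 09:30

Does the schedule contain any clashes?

No

Sorted by start: Core Blast, Boxing Intro, Barre Circuit, Yoga 60, Dance Fusion, Barre Express, Core 45, Yoga Basics.
Boxing Intro starts after Core Blast ends, so Core Blast has no further overlaps.
Barre Circuit starts after Boxing Intro ends, so Boxing Intro has no further overlaps.
Yoga 60 starts after Barre Circuit ends, so Barre Circuit has no further overlaps.
Dance Fusion starts after Yoga 60 ends, so Yoga 60 has no further overlaps.
Barre Express starts after Dance Fusion ends, so Dance Fusion has no further overlaps.
Core 45 starts after Barre Express ends, so Barre Express has no further overlaps.
Yoga Basics starts after Core 45 ends.
Every pair is clear; the schedule has no overlaps.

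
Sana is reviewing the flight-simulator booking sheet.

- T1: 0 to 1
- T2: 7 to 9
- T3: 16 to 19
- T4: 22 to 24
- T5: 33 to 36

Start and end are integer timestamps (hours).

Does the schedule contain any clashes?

Check each pair: they overlap iff neither finishes before the other starts.
Sorted by start: T1, T2, T3, T4, T5.
T2 starts after T1 ends; T1 is clear from here.
T3 starts after T2 ends; T2 is clear from here.
T4 starts after T3 ends; T3 is clear from here.
T5 starts after T4 ends.
Every pair is clear; the schedule has no overlaps.

No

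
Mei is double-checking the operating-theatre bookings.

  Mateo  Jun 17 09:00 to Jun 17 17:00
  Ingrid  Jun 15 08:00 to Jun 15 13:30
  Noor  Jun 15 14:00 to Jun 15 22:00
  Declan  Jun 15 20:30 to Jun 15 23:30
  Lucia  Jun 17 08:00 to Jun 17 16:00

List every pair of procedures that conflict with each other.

Declan & Noor, Lucia & Mateo

Sorted by start: Ingrid, Noor, Declan, Lucia, Mateo.
Noor starts after Ingrid ends — done with Ingrid.
Declan starts before Noor ends → Noor and Declan overlap.
Lucia starts after Noor ends — done with Noor.
Lucia starts after Declan ends — done with Declan.
Mateo starts before Lucia ends → Lucia and Mateo overlap.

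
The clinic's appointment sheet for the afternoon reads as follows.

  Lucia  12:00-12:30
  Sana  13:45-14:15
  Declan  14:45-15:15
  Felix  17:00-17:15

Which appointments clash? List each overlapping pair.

Sorted by start: Lucia, Sana, Declan, Felix.
Sana starts after Lucia ends; Lucia is clear from here.
Declan starts after Sana ends; Sana is clear from here.
Felix starts after Declan ends.

no overlapping pairs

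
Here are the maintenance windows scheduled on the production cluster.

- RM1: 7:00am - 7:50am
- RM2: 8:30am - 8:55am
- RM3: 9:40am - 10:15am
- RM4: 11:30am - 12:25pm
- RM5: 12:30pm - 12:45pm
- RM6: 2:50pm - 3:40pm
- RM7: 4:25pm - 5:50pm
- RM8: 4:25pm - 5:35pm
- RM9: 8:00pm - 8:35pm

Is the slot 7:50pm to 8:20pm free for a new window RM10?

No — it overlaps RM9

RM1: ends 7:50am at or before RM10 starts 7:50pm → clear.
RM2: ends 8:55am at or before RM10 starts 7:50pm → clear.
RM3: ends 10:15am at or before RM10 starts 7:50pm → clear.
RM4: ends 12:25pm at or before RM10 starts 7:50pm → clear.
RM5: ends 12:45pm at or before RM10 starts 7:50pm → clear.
RM6: ends 3:40pm at or before RM10 starts 7:50pm → clear.
RM7: ends 5:50pm at or before RM10 starts 7:50pm → clear.
RM8: ends 5:35pm at or before RM10 starts 7:50pm → clear.
RM9: starts 8:00pm before RM10 ends 8:20pm, and ends 8:35pm after RM10 starts 7:50pm → overlap.
RM10 overlaps RM9.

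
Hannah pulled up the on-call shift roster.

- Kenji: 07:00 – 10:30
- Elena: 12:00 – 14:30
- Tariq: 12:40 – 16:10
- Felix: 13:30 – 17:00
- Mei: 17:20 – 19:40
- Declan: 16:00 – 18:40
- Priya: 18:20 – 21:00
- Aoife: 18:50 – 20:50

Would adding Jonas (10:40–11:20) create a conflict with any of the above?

Kenji: ends 10:30 at or before Jonas starts 10:40 → clear.
Elena: starts 12:00 at or after Jonas ends 11:20 → clear.
Tariq: starts 12:40 at or after Jonas ends 11:20 → clear.
Felix: starts 13:30 at or after Jonas ends 11:20 → clear.
Declan: starts 16:00 at or after Jonas ends 11:20 → clear.
Mei: starts 17:20 at or after Jonas ends 11:20 → clear.
Priya: starts 18:20 at or after Jonas ends 11:20 → clear.
Aoife: starts 18:50 at or after Jonas ends 11:20 → clear.

No — it doesn't clash with anything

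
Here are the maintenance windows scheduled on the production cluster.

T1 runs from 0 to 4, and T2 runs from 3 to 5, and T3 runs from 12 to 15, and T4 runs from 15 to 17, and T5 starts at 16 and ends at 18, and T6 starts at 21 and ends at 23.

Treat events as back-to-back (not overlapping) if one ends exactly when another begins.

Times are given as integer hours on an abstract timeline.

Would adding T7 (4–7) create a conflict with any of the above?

T1: ends 4 at or before T7 starts 4 → clear.
T2: starts 3 before T7 ends 7, and ends 5 after T7 starts 4 → overlap.
T3: starts 12 at or after T7 ends 7 → clear.
T4: starts 15 at or after T7 ends 7 → clear.
T5: starts 16 at or after T7 ends 7 → clear.
T6: starts 21 at or after T7 ends 7 → clear.
T7 overlaps T2.

Yes — it overlaps T2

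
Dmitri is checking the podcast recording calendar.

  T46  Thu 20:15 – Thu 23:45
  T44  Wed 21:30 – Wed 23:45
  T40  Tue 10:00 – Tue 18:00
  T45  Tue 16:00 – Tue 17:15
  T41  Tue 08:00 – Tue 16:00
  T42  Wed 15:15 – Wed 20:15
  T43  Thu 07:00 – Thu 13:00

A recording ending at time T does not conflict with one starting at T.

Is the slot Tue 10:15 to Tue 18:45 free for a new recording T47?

No — it overlaps T40, T41, T45

T41: starts Tue 08:00 before T47 ends Tue 18:45, and ends Tue 16:00 after T47 starts Tue 10:15 → overlap.
T40: starts Tue 10:00 before T47 ends Tue 18:45, and ends Tue 18:00 after T47 starts Tue 10:15 → overlap.
T45: starts Tue 16:00 before T47 ends Tue 18:45, and ends Tue 17:15 after T47 starts Tue 10:15 → overlap.
T42: starts Wed 15:15 at or after T47 ends Tue 18:45 → clear.
T44: starts Wed 21:30 at or after T47 ends Tue 18:45 → clear.
T43: starts Thu 07:00 at or after T47 ends Tue 18:45 → clear.
T46: starts Thu 20:15 at or after T47 ends Tue 18:45 → clear.
T47 overlaps T40, T41, T45.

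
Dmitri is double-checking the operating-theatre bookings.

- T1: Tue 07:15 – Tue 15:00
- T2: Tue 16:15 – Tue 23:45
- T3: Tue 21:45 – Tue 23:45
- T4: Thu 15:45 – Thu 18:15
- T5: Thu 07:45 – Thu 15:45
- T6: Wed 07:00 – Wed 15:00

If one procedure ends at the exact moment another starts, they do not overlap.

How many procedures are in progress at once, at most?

2

Sort all start/end points and keep a running count:
Tue 07:15 start T1 → 1
Tue 15:00 end T1 → 0
Tue 16:15 start T2 → 1
Tue 21:45 start T3 → 2
Tue 23:45 end T2 → 1
Tue 23:45 end T3 → 0
Wed 07:00 start T6 → 1
Wed 15:00 end T6 → 0
Thu 07:45 start T5 → 1
Thu 15:45 end T5 → 0
Thu 15:45 start T4 → 1
Thu 18:15 end T4 → 0
Peak is 2, at Tue 21:45 (T2, T3).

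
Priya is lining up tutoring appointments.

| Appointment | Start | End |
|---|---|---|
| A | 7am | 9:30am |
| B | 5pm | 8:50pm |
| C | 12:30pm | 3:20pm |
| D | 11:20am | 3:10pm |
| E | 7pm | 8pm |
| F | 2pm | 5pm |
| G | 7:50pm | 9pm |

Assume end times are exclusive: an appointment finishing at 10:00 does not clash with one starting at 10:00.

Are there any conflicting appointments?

Sorted by start: A, D, C, F, B, E, G.
D starts after A ends, so nothing later overlaps A either.
C starts before D ends → D and C overlap.
That's a conflict, so the schedule is not conflict-free.

Yes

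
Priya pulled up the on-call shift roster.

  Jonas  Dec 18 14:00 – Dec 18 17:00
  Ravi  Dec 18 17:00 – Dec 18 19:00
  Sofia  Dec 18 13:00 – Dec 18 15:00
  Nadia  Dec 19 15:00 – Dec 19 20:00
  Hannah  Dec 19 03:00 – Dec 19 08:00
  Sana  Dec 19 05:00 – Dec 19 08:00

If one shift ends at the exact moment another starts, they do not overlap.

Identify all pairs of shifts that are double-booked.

Two intervals overlap when each starts before the other ends.
Sorted by start: Sofia, Jonas, Ravi, Hannah, Sana, Nadia.
Jonas starts before Sofia ends → Sofia and Jonas overlap.
Ravi starts after Sofia ends, so Sofia has no further overlaps.
Ravi starts exactly when Jonas ends (back-to-back, no overlap), so Jonas has no further overlaps.
Hannah starts after Ravi ends, so Ravi has no further overlaps.
Sana starts before Hannah ends → Hannah and Sana overlap.
Nadia starts after Hannah ends.
Nadia starts after Sana ends.

Hannah & Sana, Jonas & Sofia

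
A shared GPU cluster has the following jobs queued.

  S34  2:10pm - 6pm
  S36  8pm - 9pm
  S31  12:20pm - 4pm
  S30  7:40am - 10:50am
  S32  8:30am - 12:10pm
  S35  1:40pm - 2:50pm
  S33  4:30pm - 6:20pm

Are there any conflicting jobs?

Yes

Sorted by start: S30, S32, S31, S35, S34, S33, S36.
S32 starts before S30 ends → S30 and S32 overlap.
That's a conflict, so the schedule is not conflict-free.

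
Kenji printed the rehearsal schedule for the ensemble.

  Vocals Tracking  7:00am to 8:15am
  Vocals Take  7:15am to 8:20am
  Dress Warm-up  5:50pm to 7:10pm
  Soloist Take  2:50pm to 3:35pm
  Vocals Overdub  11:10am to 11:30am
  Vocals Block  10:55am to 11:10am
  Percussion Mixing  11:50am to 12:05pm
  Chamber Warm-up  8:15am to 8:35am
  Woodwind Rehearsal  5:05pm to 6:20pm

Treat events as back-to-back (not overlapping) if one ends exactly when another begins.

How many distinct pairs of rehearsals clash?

3

Sorted by start: Vocals Tracking, Vocals Take, Chamber Warm-up, Vocals Block, Vocals Overdub, Percussion Mixing, Soloist Take, Woodwind Rehearsal, Dress Warm-up.
Vocals Take starts before Vocals Tracking ends → Vocals Tracking and Vocals Take overlap.
Chamber Warm-up starts exactly when Vocals Tracking ends (back-to-back, no overlap) — done with Vocals Tracking.
Chamber Warm-up starts before Vocals Take ends → Vocals Take and Chamber Warm-up overlap.
Vocals Block starts after Vocals Take ends — done with Vocals Take.
Vocals Block starts after Chamber Warm-up ends — done with Chamber Warm-up.
Vocals Overdub starts exactly when Vocals Block ends (back-to-back, no overlap) — done with Vocals Block.
Percussion Mixing starts after Vocals Overdub ends — done with Vocals Overdub.
Soloist Take starts after Percussion Mixing ends — done with Percussion Mixing.
Woodwind Rehearsal starts after Soloist Take ends — done with Soloist Take.
Dress Warm-up starts before Woodwind Rehearsal ends → Woodwind Rehearsal and Dress Warm-up overlap.
Overlapping pairs: Chamber Warm-up & Vocals Take, Dress Warm-up & Woodwind Rehearsal, Vocals Take & Vocals Tracking — 3 in total.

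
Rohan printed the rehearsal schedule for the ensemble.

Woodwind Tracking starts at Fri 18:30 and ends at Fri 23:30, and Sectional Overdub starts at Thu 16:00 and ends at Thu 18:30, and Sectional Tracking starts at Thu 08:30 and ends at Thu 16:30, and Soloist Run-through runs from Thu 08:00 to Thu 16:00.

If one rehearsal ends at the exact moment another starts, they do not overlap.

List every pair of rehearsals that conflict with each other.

Sectional Overdub & Sectional Tracking, Sectional Tracking & Soloist Run-through

Sorted by start: Soloist Run-through, Sectional Tracking, Sectional Overdub, Woodwind Tracking.
Sectional Tracking starts before Soloist Run-through ends → Soloist Run-through and Sectional Tracking overlap.
Sectional Overdub starts exactly when Soloist Run-through ends (back-to-back, no overlap), so nothing later overlaps Soloist Run-through either.
Sectional Overdub starts before Sectional Tracking ends → Sectional Tracking and Sectional Overdub overlap.
Woodwind Tracking starts after Sectional Tracking ends.
Woodwind Tracking starts after Sectional Overdub ends.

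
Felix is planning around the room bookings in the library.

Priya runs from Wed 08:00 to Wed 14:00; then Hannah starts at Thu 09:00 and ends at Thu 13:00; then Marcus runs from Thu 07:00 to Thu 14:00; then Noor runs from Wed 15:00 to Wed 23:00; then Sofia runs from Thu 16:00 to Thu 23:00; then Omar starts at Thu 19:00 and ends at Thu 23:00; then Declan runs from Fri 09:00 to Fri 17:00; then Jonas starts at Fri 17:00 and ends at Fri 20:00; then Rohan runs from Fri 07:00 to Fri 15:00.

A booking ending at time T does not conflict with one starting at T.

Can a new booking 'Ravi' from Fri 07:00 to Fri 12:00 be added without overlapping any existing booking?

No — it overlaps Declan, Rohan

Priya: ends Wed 14:00 at or before Ravi starts Fri 07:00 → clear.
Noor: ends Wed 23:00 at or before Ravi starts Fri 07:00 → clear.
Marcus: ends Thu 14:00 at or before Ravi starts Fri 07:00 → clear.
Hannah: ends Thu 13:00 at or before Ravi starts Fri 07:00 → clear.
Sofia: ends Thu 23:00 at or before Ravi starts Fri 07:00 → clear.
Omar: ends Thu 23:00 at or before Ravi starts Fri 07:00 → clear.
Rohan: starts Fri 07:00 before Ravi ends Fri 12:00, and ends Fri 15:00 after Ravi starts Fri 07:00 → overlap.
Declan: starts Fri 09:00 before Ravi ends Fri 12:00, and ends Fri 17:00 after Ravi starts Fri 07:00 → overlap.
Jonas: starts Fri 17:00 at or after Ravi ends Fri 12:00 → clear.
Ravi overlaps Declan, Rohan.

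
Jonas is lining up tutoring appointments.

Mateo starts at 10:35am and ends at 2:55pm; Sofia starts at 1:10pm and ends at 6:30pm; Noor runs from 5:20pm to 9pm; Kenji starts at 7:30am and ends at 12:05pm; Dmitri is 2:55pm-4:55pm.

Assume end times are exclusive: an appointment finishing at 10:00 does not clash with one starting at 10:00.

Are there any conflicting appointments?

Yes

Two intervals overlap when each starts before the other ends.
Sorted by start: Kenji, Mateo, Sofia, Dmitri, Noor.
Mateo starts before Kenji ends → Kenji and Mateo overlap.
That's a conflict, so the schedule is not conflict-free.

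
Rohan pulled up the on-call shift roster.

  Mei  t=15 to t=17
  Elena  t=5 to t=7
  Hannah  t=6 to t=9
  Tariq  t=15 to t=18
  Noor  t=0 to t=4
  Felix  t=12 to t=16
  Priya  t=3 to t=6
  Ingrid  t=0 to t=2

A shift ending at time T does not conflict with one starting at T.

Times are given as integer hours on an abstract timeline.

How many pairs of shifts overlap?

7

Two intervals overlap when each starts before the other ends.
Sorted by start: Noor, Ingrid, Priya, Elena, Hannah, Felix, Mei, Tariq.
Ingrid starts before Noor ends → Noor and Ingrid overlap.
Priya starts before Noor ends → Noor and Priya overlap.
Elena starts after Noor ends — done with Noor.
Priya starts after Ingrid ends — done with Ingrid.
Elena starts before Priya ends → Priya and Elena overlap.
Hannah starts exactly when Priya ends (back-to-back, no overlap) — done with Priya.
Hannah starts before Elena ends → Elena and Hannah overlap.
Felix starts after Elena ends — done with Elena.
Felix starts after Hannah ends — done with Hannah.
Mei starts before Felix ends → Felix and Mei overlap.
Tariq starts before Felix ends → Felix and Tariq overlap.
Tariq starts before Mei ends → Mei and Tariq overlap.
Overlapping pairs: Elena & Hannah, Elena & Priya, Felix & Mei, Felix & Tariq, Ingrid & Noor, Mei & Tariq, Noor & Priya — 7 in total.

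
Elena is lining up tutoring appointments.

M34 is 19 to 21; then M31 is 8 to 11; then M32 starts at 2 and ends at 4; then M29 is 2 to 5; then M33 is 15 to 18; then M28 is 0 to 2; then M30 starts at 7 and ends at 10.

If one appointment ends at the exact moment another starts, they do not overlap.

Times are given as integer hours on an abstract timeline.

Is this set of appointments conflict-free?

No

Two intervals overlap when each starts before the other ends.
Sorted by start: M28, M29, M32, M30, M31, M33, M34.
M29 starts exactly when M28 ends (back-to-back, no overlap) — done with M28.
M32 starts before M29 ends → M29 and M32 overlap.
That's a conflict, so the schedule is not conflict-free.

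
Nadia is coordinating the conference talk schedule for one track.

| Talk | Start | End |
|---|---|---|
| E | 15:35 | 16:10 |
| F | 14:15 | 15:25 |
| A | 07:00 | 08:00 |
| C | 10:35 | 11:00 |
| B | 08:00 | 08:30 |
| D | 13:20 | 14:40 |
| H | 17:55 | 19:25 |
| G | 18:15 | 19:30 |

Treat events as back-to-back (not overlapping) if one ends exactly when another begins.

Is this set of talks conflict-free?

No

Sorted by start: A, B, C, D, F, E, H, G.
B starts exactly when A ends (back-to-back, no overlap), so A has no further overlaps.
C starts after B ends, so B has no further overlaps.
D starts after C ends, so C has no further overlaps.
F starts before D ends → D and F overlap.
That's a conflict, so the schedule is not conflict-free.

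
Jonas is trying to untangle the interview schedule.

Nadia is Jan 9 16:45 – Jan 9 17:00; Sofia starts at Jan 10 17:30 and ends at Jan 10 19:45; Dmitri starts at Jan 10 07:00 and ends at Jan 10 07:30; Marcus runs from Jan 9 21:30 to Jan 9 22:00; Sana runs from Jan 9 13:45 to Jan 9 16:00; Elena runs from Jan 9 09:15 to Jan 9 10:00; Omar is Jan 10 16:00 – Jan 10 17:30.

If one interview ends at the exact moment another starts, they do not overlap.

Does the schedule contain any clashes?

Check each pair: they overlap iff neither finishes before the other starts.
Sorted by start: Elena, Sana, Nadia, Marcus, Dmitri, Omar, Sofia.
Sana starts after Elena ends, so Elena has no further overlaps.
Nadia starts after Sana ends, so Sana has no further overlaps.
Marcus starts after Nadia ends, so Nadia has no further overlaps.
Dmitri starts after Marcus ends, so Marcus has no further overlaps.
Omar starts after Dmitri ends, so Dmitri has no further overlaps.
Sofia starts exactly when Omar ends (back-to-back, no overlap).
Every pair is clear; the schedule has no overlaps.

No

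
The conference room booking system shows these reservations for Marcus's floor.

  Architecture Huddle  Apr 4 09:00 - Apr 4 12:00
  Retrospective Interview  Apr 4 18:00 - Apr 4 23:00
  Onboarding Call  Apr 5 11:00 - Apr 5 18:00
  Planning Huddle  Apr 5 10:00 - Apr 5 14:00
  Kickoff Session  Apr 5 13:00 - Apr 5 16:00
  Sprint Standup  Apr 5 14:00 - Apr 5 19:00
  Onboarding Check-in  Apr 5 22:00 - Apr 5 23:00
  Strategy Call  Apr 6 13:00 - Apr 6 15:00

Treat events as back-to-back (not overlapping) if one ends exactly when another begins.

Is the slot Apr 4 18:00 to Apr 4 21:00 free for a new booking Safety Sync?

Architecture Huddle: ends Apr 4 12:00 at or before Safety Sync starts Apr 4 18:00 → clear.
Retrospective Interview: starts Apr 4 18:00 before Safety Sync ends Apr 4 21:00, and ends Apr 4 23:00 after Safety Sync starts Apr 4 18:00 → overlap.
Planning Huddle: starts Apr 5 10:00 at or after Safety Sync ends Apr 4 21:00 → clear.
Onboarding Call: starts Apr 5 11:00 at or after Safety Sync ends Apr 4 21:00 → clear.
Kickoff Session: starts Apr 5 13:00 at or after Safety Sync ends Apr 4 21:00 → clear.
Sprint Standup: starts Apr 5 14:00 at or after Safety Sync ends Apr 4 21:00 → clear.
Onboarding Check-in: starts Apr 5 22:00 at or after Safety Sync ends Apr 4 21:00 → clear.
Strategy Call: starts Apr 6 13:00 at or after Safety Sync ends Apr 4 21:00 → clear.
Safety Sync overlaps Retrospective Interview.

No — it overlaps Retrospective Interview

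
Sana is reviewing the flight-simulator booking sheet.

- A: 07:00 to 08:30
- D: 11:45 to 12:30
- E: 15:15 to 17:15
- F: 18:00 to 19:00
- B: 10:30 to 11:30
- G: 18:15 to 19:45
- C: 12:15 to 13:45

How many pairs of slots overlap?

2

Two intervals overlap when each starts before the other ends.
Sorted by start: A, B, D, C, E, F, G.
B starts after A ends, so A has no further overlaps.
D starts after B ends, so B has no further overlaps.
C starts before D ends → D and C overlap.
E starts after D ends, so D has no further overlaps.
E starts after C ends, so C has no further overlaps.
F starts after E ends, so E has no further overlaps.
G starts before F ends → F and G overlap.
Overlapping pairs: C & D, F & G — 2 in total.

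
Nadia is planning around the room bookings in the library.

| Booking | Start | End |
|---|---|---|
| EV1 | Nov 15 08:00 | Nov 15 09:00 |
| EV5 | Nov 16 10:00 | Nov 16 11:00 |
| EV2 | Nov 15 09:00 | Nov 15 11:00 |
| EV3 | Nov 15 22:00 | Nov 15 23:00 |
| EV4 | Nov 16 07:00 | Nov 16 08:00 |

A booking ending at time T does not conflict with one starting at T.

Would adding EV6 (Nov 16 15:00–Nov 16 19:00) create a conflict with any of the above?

EV1: ends Nov 15 09:00 at or before EV6 starts Nov 16 15:00 → clear.
EV2: ends Nov 15 11:00 at or before EV6 starts Nov 16 15:00 → clear.
EV3: ends Nov 15 23:00 at or before EV6 starts Nov 16 15:00 → clear.
EV4: ends Nov 16 08:00 at or before EV6 starts Nov 16 15:00 → clear.
EV5: ends Nov 16 11:00 at or before EV6 starts Nov 16 15:00 → clear.

No — it doesn't clash with anything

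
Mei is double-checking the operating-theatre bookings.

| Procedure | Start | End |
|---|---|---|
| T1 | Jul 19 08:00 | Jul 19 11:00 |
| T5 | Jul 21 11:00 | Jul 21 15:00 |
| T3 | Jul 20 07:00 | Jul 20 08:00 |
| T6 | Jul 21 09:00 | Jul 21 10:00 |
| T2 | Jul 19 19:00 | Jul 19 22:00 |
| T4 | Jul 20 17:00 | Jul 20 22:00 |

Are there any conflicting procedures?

Sorted by start: T1, T2, T3, T4, T6, T5.
T2 starts after T1 ends; T1 is clear from here.
T3 starts after T2 ends; T2 is clear from here.
T4 starts after T3 ends; T3 is clear from here.
T6 starts after T4 ends; T4 is clear from here.
T5 starts after T6 ends.
Every pair is clear; the schedule has no overlaps.

No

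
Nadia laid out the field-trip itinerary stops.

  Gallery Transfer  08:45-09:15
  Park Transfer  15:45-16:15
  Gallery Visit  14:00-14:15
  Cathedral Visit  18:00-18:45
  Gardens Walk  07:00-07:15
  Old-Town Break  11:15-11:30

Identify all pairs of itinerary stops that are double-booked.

none

Sorted by start: Gardens Walk, Gallery Transfer, Old-Town Break, Gallery Visit, Park Transfer, Cathedral Visit.
Gallery Transfer starts after Gardens Walk ends — done with Gardens Walk.
Old-Town Break starts after Gallery Transfer ends — done with Gallery Transfer.
Gallery Visit starts after Old-Town Break ends — done with Old-Town Break.
Park Transfer starts after Gallery Visit ends — done with Gallery Visit.
Cathedral Visit starts after Park Transfer ends.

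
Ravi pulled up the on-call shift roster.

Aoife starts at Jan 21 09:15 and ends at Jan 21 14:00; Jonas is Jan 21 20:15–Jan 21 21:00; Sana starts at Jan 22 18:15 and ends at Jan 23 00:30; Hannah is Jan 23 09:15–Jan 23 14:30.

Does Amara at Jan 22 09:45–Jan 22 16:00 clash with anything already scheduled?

No — it doesn't clash with anything

Aoife: ends Jan 21 14:00 at or before Amara starts Jan 22 09:45 → clear.
Jonas: ends Jan 21 21:00 at or before Amara starts Jan 22 09:45 → clear.
Sana: starts Jan 22 18:15 at or after Amara ends Jan 22 16:00 → clear.
Hannah: starts Jan 23 09:15 at or after Amara ends Jan 22 16:00 → clear.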